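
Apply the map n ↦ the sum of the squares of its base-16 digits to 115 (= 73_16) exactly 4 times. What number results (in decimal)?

313

115 = (7,3)_16 → 7² + 3² = 49 + 9 = 58
58 = (3,10)_16 → 3² + 10² = 9 + 100 = 109
109 = (6,13)_16 → 6² + 13² = 36 + 169 = 205
205 = (12,13)_16 → 12² + 13² = 144 + 169 = 313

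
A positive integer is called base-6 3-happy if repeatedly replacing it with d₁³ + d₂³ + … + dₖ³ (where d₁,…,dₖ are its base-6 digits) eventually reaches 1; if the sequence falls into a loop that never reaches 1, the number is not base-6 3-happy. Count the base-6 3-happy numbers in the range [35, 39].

35: 35 → 250 → 190 → 190  (repeats 190)
36: 36 → 1  (reaches 1)
37: 37 → 2 → 8 → 9 → 28 → 128 → 62 → 73 → 9  (repeats 9)
38: 38 → 9 → 28 → 128 → 62 → 73 → 9  (repeats 9)
39: 39 → 28 → 128 → 62 → 73 → 9 → 28  (repeats 28)
base-6 3-happy: 36

1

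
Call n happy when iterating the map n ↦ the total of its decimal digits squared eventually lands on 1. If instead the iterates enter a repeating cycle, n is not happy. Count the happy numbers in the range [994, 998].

994: 994 → 178 → 114 → 18 → 65 → 61 → 37 → 58 → 89 → 145 → 42 → 20 → 4 → 16 → 37  — not happy
995: 995 → 187 → 114 → 18 → 65 → 61 → 37 → 58 → 89 → 145 → 42 → 20 → 4 → 16 → 37  — not happy
996: 996 → 198 → 146 → 53 → 34 → 25 → 29 → 85 → 89 → 145 → 42 → 20 → 4 → 16 → 37 → 58 → 89  — not happy
997: 997 → 211 → 6 → 36 → 45 → 41 → 17 → 50 → 25 → 29 → 85 → 89 → 145 → 42 → 20 → 4 → 16 → 37 → 58 → 89  — not happy
998: 998 → 226 → 44 → 32 → 13 → 10 → 1  — happy
happy: 998

1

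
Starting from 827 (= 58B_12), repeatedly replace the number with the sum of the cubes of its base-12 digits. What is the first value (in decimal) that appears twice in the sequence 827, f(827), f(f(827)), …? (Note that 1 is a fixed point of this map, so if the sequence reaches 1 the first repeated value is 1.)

1539

827 = (5,8,11)_12 → 1968
1968 = (1,1,8,0)_12 → 514
514 = (3,6,10)_12 → 1243
1243 = (8,7,7)_12 → 1198
1198 = (8,3,10)_12 → 1539
1539 = (10,8,3)_12 → 1539  — 1539 already appeared earlier.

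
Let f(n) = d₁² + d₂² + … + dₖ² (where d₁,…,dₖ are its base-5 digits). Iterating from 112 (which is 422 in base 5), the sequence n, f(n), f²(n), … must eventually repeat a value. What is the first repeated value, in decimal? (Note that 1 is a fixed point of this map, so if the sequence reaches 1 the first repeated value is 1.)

4

112 = (4,2,2)_5 → 4² + 2² + 2² = 16 + 4 + 4 = 24
24 = (4,4)_5 → 4² + 4² = 16 + 16 = 32
32 = (1,1,2)_5 → 1² + 1² + 2² = 1 + 1 + 4 = 6
6 = (1,1)_5 → 1² + 1² = 1 + 1 = 2
2 = (2)_5 → 2² = 4
4 = (4)_5 → 4² = 16
16 = (3,1)_5 → 3² + 1² = 9 + 1 = 10
10 = (2,0)_5 → 2² + 0² = 4 + 0 = 4  — 4 already appeared earlier.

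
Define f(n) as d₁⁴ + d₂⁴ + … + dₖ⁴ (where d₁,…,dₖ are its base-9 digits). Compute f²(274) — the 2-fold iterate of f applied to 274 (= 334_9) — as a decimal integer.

882

274 = (3,3,4)_9 → 3⁴ + 3⁴ + 4⁴ = 81 + 81 + 256 = 418
418 = (5,1,4)_9 → 5⁴ + 1⁴ + 4⁴ = 625 + 1 + 256 = 882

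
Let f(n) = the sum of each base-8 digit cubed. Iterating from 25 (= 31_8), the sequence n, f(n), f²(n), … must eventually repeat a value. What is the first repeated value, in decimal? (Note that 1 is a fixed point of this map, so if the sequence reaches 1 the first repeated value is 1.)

559

25 = (3,1)_8 → 3³ + 1³ = 28
28 = (3,4)_8 → 3³ + 4³ = 91
91 = (1,3,3)_8 → 1³ + 3³ + 3³ = 55
55 = (6,7)_8 → 6³ + 7³ = 559
559 = (1,0,5,7)_8 → 1³ + 0³ + 5³ + 7³ = 469
469 = (7,2,5)_8 → 7³ + 2³ + 5³ = 476
476 = (7,3,4)_8 → 7³ + 3³ + 4³ = 434
434 = (6,6,2)_8 → 6³ + 6³ + 2³ = 440
440 = (6,7,0)_8 → 6³ + 7³ + 0³ = 559  — 559 already appeared earlier.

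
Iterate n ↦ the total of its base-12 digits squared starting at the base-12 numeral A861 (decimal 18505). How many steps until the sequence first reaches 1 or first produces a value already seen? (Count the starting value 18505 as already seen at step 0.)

9

18505 = (10,8,6,1)_12 → 10² + 8² + 6² + 1² = 100 + 64 + 36 + 1 = 201
201 = (1,4,9)_12 → 1² + 4² + 9² = 1 + 16 + 81 = 98
98 = (8,2)_12 → 8² + 2² = 64 + 4 = 68
68 = (5,8)_12 → 5² + 8² = 25 + 64 = 89
89 = (7,5)_12 → 7² + 5² = 49 + 25 = 74
74 = (6,2)_12 → 6² + 2² = 36 + 4 = 40
40 = (3,4)_12 → 3² + 4² = 9 + 16 = 25
25 = (2,1)_12 → 2² + 1² = 4 + 1 = 5
5 = (5)_12 → 5² = 25  — 25 repeats.
That took 9 steps.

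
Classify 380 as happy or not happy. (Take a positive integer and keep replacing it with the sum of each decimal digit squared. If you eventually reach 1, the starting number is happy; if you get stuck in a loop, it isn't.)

380 → 73
73 → 58
58 → 89
89 → 145
145 → 42
42 → 20
20 → 4
4 → 16
16 → 37
37 → 58  — 58 already seen; the sequence cycles without reaching 1.

not happy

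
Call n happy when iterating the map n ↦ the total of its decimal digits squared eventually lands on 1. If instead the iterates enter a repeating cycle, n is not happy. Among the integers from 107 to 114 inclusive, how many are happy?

1

107: 107 → 50 → 25 → 29 → 85 → 89 → 145 → 42 → 20 → 4 → 16 → 37 → 58 → 89  — not happy
108: 108 → 65 → 61 → 37 → 58 → 89 → 145 → 42 → 20 → 4 → 16 → 37  — not happy
109: 109 → 82 → 68 → 100 → 1  — happy
110: 110 → 2 → 4 → 16 → 37 → 58 → 89 → 145 → 42 → 20 → 4  — not happy
111: 111 → 3 → 9 → 81 → 65 → 61 → 37 → 58 → 89 → 145 → 42 → 20 → 4 → 16 → 37  — not happy
112: 112 → 6 → 36 → 45 → 41 → 17 → 50 → 25 → 29 → 85 → 89 → 145 → 42 → 20 → 4 → 16 → 37 → 58 → 89  — not happy
113: 113 → 11 → 2 → 4 → 16 → 37 → 58 → 89 → 145 → 42 → 20 → 4  — not happy
114: 114 → 18 → 65 → 61 → 37 → 58 → 89 → 145 → 42 → 20 → 4 → 16 → 37  — not happy
happy: 109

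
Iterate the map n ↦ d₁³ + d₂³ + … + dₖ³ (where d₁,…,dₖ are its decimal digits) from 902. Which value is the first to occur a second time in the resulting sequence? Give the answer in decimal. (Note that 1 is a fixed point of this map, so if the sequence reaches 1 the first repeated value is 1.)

902 → 9³ + 0³ + 2³ = 729 + 0 + 8 = 737
737 → 7³ + 3³ + 7³ = 343 + 27 + 343 = 713
713 → 7³ + 1³ + 3³ = 343 + 1 + 27 = 371
371 → 3³ + 7³ + 1³ = 27 + 343 + 1 = 371  — 371 already appeared earlier.

371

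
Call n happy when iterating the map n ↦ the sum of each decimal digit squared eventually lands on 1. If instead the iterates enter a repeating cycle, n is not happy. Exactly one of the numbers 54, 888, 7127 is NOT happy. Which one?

54: 54 → 41 → 17 → 50 → 25 → 29 → 85 → 89 → 145 → 42 → 20 → 4 → 16 → 37 → 58 → 89  — repeats 89 (not happy)
888: 888 → 192 → 86 → 100 → 1  — reaches 1 (happy)
7127: 7127 → 103 → 10 → 1  — reaches 1 (happy)

54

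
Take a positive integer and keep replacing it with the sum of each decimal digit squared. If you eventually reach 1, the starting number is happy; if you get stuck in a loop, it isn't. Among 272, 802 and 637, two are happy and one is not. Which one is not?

272

272: 272 → 57 → 74 → 65 → 61 → 37 → 58 → 89 → 145 → 42 → 20 → 4 → 16 → 37  — repeats 37 (not happy)
802: 802 → 68 → 100 → 1  — reaches 1 (happy)
637: 637 → 94 → 97 → 130 → 10 → 1  — reaches 1 (happy)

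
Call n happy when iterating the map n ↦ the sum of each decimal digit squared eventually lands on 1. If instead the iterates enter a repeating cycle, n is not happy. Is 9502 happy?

9502 → 9² + 5² + 0² + 2² = 81 + 25 + 0 + 4 = 110
110 → 1² + 1² + 0² = 1 + 1 + 0 = 2
2 → 2² = 4
4 → 4² = 16
16 → 1² + 6² = 1 + 36 = 37
37 → 3² + 7² = 9 + 49 = 58
58 → 5² + 8² = 25 + 64 = 89
89 → 8² + 9² = 64 + 81 = 145
145 → 1² + 4² + 5² = 1 + 16 + 25 = 42
42 → 4² + 2² = 16 + 4 = 20
20 → 2² + 0² = 4 + 0 = 4  — 4 already seen; the sequence cycles without reaching 1.

not happy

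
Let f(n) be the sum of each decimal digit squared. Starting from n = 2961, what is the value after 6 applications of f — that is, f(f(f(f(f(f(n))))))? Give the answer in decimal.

37

2961 → 2² + 9² + 6² + 1² = 122
122 → 1² + 2² + 2² = 9
9 → 9² = 81
81 → 8² + 1² = 65
65 → 6² + 5² = 61
61 → 6² + 1² = 37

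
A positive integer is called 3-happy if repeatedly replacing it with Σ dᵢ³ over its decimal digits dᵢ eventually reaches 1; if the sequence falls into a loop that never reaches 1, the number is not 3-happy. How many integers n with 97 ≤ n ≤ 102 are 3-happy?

1

97: 97 → 1072 → 352 → 160 → 217 → 352  — not 3-happy
98: 98 → 1241 → 74 → 407 → 407  — not 3-happy
99: 99 → 1458 → 702 → 351 → 153 → 153  — not 3-happy
100: 100 → 1  — 3-happy
101: 101 → 2 → 8 → 512 → 134 → 92 → 737 → 713 → 371 → 371  — not 3-happy
102: 102 → 9 → 729 → 1080 → 513 → 153 → 153  — not 3-happy
3-happy: 100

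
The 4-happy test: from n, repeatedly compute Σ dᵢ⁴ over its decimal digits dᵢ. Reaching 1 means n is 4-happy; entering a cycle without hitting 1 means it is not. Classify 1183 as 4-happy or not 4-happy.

not 4-happy

1183 → 1⁴ + 1⁴ + 8⁴ + 3⁴ = 1 + 1 + 4096 + 81 = 4179
4179 → 4⁴ + 1⁴ + 7⁴ + 9⁴ = 256 + 1 + 2401 + 6561 = 9219
9219 → 9⁴ + 2⁴ + 1⁴ + 9⁴ = 6561 + 16 + 1 + 6561 = 13139
13139 → 1⁴ + 3⁴ + 1⁴ + 3⁴ + 9⁴ = 1 + 81 + 1 + 81 + 6561 = 6725
6725 → 6⁴ + 7⁴ + 2⁴ + 5⁴ = 1296 + 2401 + 16 + 625 = 4338
4338 → 4⁴ + 3⁴ + 3⁴ + 8⁴ = 256 + 81 + 81 + 4096 = 4514
4514 → 4⁴ + 5⁴ + 1⁴ + 4⁴ = 256 + 625 + 1 + 256 = 1138
1138 → 1⁴ + 1⁴ + 3⁴ + 8⁴ = 1 + 1 + 81 + 4096 = 4179  — 4179 already seen; the sequence cycles without reaching 1.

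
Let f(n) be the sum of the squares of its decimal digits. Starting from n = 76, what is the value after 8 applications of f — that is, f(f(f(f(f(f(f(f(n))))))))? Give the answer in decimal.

76 → 7² + 6² = 85
85 → 8² + 5² = 89
89 → 8² + 9² = 145
145 → 1² + 4² + 5² = 42
42 → 4² + 2² = 20
20 → 2² + 0² = 4
4 → 4² = 16
16 → 1² + 6² = 37

37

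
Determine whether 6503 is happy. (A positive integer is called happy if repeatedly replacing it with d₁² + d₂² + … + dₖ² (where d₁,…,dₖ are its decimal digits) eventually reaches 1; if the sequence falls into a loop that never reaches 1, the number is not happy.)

6503 → 6² + 5² + 0² + 3² = 70
70 → 7² + 0² = 49
49 → 4² + 9² = 97
97 → 9² + 7² = 130
130 → 1² + 3² + 0² = 10
10 → 1² + 0² = 1  — reached 1.

happy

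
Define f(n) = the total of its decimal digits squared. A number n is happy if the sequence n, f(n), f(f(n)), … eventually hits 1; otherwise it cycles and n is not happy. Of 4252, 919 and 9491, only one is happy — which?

4252: 4252 → 49 → 97 → 130 → 10 → 1  — reaches 1 (happy)
919: 919 → 163 → 46 → 52 → 29 → 85 → 89 → 145 → 42 → 20 → 4 → 16 → 37 → 58 → 89  — repeats 89 (not happy)
9491: 9491 → 179 → 131 → 11 → 2 → 4 → 16 → 37 → 58 → 89 → 145 → 42 → 20 → 4  — repeats 4 (not happy)

4252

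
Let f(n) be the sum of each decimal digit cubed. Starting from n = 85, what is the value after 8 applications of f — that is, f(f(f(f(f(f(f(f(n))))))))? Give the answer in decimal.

85 → 8³ + 5³ = 512 + 125 = 637
637 → 6³ + 3³ + 7³ = 216 + 27 + 343 = 586
586 → 5³ + 8³ + 6³ = 125 + 512 + 216 = 853
853 → 8³ + 5³ + 3³ = 512 + 125 + 27 = 664
664 → 6³ + 6³ + 4³ = 216 + 216 + 64 = 496
496 → 4³ + 9³ + 6³ = 64 + 729 + 216 = 1009
1009 → 1³ + 0³ + 0³ + 9³ = 1 + 0 + 0 + 729 = 730
730 → 7³ + 3³ + 0³ = 343 + 27 + 0 = 370

370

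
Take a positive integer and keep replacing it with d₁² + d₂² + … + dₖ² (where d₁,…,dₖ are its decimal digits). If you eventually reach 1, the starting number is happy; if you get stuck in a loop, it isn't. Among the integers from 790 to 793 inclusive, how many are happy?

790: 790 → 130 → 10 → 1  (reaches 1)
791: 791 → 131 → 11 → 2 → 4 → 16 → 37 → 58 → 89 → 145 → 42 → 20 → 4  (repeats 4)
792: 792 → 134 → 26 → 40 → 16 → 37 → 58 → 89 → 145 → 42 → 20 → 4 → 16  (repeats 16)
793: 793 → 139 → 91 → 82 → 68 → 100 → 1  (reaches 1)
happy: 790, 793

2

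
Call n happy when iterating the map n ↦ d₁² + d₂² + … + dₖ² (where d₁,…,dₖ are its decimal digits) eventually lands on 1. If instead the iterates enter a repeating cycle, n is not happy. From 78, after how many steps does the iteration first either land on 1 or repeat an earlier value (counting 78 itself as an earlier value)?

78 → 113
113 → 11
11 → 2
2 → 4
4 → 16
16 → 37
37 → 58
58 → 89
89 → 145
145 → 42
42 → 20
20 → 4  — 4 repeats.
That took 12 steps.

12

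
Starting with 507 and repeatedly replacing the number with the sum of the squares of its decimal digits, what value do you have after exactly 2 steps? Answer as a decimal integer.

65

507 → 5² + 0² + 7² = 25 + 0 + 49 = 74
74 → 7² + 4² = 49 + 16 = 65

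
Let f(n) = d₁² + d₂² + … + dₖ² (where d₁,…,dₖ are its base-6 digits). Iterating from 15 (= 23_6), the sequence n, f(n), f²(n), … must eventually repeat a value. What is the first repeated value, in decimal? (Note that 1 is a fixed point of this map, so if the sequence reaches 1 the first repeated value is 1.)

15 = (2,3)_6 → 2² + 3² = 13
13 = (2,1)_6 → 2² + 1² = 5
5 = (5)_6 → 5² = 25
25 = (4,1)_6 → 4² + 1² = 17
17 = (2,5)_6 → 2² + 5² = 29
29 = (4,5)_6 → 4² + 5² = 41
41 = (1,0,5)_6 → 1² + 0² + 5² = 26
26 = (4,2)_6 → 4² + 2² = 20
20 = (3,2)_6 → 3² + 2² = 13  — 13 already appeared earlier.

13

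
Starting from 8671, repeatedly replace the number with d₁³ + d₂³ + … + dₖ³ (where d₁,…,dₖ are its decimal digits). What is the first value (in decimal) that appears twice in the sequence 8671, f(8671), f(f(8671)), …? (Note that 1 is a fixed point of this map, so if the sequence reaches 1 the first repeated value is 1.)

8671 → 1072
1072 → 352
352 → 160
160 → 217
217 → 352  — 352 already appeared earlier.

352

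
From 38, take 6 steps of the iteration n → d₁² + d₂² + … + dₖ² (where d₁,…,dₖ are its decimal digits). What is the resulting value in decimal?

20

38 → 3² + 8² = 9 + 64 = 73
73 → 7² + 3² = 49 + 9 = 58
58 → 5² + 8² = 25 + 64 = 89
89 → 8² + 9² = 64 + 81 = 145
145 → 1² + 4² + 5² = 1 + 16 + 25 = 42
42 → 4² + 2² = 16 + 4 = 20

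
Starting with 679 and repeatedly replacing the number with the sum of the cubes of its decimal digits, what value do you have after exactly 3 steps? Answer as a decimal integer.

679 → 6³ + 7³ + 9³ = 216 + 343 + 729 = 1288
1288 → 1³ + 2³ + 8³ + 8³ = 1 + 8 + 512 + 512 = 1033
1033 → 1³ + 0³ + 3³ + 3³ = 1 + 0 + 27 + 27 = 55

55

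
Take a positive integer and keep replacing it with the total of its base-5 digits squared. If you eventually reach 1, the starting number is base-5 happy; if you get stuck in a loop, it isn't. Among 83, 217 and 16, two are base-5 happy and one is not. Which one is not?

16

83: 83 → 19 → 25 → 1  — reaches 1 (base-5 happy)
217: 217 → 23 → 25 → 1  — reaches 1 (base-5 happy)
16: 16 → 10 → 4 → 16  — repeats 16 (not base-5 happy)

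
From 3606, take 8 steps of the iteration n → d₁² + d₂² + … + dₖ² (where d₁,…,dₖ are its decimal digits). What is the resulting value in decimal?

42

3606 → 81
81 → 65
65 → 61
61 → 37
37 → 58
58 → 89
89 → 145
145 → 42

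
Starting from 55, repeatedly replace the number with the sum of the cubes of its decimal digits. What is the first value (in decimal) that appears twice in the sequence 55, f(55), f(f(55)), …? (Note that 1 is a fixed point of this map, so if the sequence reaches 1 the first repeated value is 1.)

55 → 5³ + 5³ = 250
250 → 2³ + 5³ + 0³ = 133
133 → 1³ + 3³ + 3³ = 55  — 55 already appeared earlier.

55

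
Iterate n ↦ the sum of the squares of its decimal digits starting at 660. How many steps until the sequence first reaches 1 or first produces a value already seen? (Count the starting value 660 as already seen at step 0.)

660 → 6² + 6² + 0² = 72
72 → 7² + 2² = 53
53 → 5² + 3² = 34
34 → 3² + 4² = 25
25 → 2² + 5² = 29
29 → 2² + 9² = 85
85 → 8² + 5² = 89
89 → 8² + 9² = 145
145 → 1² + 4² + 5² = 42
42 → 4² + 2² = 20
20 → 2² + 0² = 4
4 → 4² = 16
16 → 1² + 6² = 37
37 → 3² + 7² = 58
58 → 5² + 8² = 89  — 89 repeats.
That took 15 steps.

15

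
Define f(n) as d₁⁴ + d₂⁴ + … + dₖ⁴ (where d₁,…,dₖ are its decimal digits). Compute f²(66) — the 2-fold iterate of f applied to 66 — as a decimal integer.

7218

66 → 2592
2592 → 7218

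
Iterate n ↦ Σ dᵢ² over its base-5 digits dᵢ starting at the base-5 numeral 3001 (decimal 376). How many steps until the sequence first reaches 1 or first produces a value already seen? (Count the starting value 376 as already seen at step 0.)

4

376 = (3,0,0,1)_5 → 3² + 0² + 0² + 1² = 9 + 0 + 0 + 1 = 10
10 = (2,0)_5 → 2² + 0² = 4 + 0 = 4
4 = (4)_5 → 4² = 16
16 = (3,1)_5 → 3² + 1² = 9 + 1 = 10  — 10 repeats.
That took 4 steps.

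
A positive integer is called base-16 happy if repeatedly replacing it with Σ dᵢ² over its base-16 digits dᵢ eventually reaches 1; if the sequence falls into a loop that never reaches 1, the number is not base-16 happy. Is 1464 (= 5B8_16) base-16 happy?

not base-16 happy

1464 = (5,11,8)_16 → 210
210 = (13,2)_16 → 173
173 = (10,13)_16 → 269
269 = (1,0,13)_16 → 170
170 = (10,10)_16 → 200
200 = (12,8)_16 → 208
208 = (13,0)_16 → 169
169 = (10,9)_16 → 181
181 = (11,5)_16 → 146
146 = (9,2)_16 → 85
85 = (5,5)_16 → 50
50 = (3,2)_16 → 13
13 = (13)_16 → 169  — 169 already seen; the sequence cycles without reaching 1.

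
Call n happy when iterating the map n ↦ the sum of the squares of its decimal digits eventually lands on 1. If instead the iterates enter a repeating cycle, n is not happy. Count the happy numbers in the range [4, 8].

1

4: 4 → 16 → 37 → 58 → 89 → 145 → 42 → 20 → 4  (repeats 4)
5: 5 → 25 → 29 → 85 → 89 → 145 → 42 → 20 → 4 → 16 → 37 → 58 → 89  (repeats 89)
6: 6 → 36 → 45 → 41 → 17 → 50 → 25 → 29 → 85 → 89 → 145 → 42 → 20 → 4 → 16 → 37 → 58 → 89  (repeats 89)
7: 7 → 49 → 97 → 130 → 10 → 1  (reaches 1)
8: 8 → 64 → 52 → 29 → 85 → 89 → 145 → 42 → 20 → 4 → 16 → 37 → 58 → 89  (repeats 89)
happy: 7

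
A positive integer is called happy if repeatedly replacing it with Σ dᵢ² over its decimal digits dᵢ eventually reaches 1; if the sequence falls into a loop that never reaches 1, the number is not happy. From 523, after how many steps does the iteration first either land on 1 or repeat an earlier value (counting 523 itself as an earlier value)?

523 → 5² + 2² + 3² = 25 + 4 + 9 = 38
38 → 3² + 8² = 9 + 64 = 73
73 → 7² + 3² = 49 + 9 = 58
58 → 5² + 8² = 25 + 64 = 89
89 → 8² + 9² = 64 + 81 = 145
145 → 1² + 4² + 5² = 1 + 16 + 25 = 42
42 → 4² + 2² = 16 + 4 = 20
20 → 2² + 0² = 4 + 0 = 4
4 → 4² = 16
16 → 1² + 6² = 1 + 36 = 37
37 → 3² + 7² = 9 + 49 = 58  — 58 repeats.
That took 11 steps.

11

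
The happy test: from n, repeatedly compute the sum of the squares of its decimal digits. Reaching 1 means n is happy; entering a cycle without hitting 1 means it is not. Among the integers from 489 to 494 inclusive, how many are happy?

1

489: 489 → 161 → 38 → 73 → 58 → 89 → 145 → 42 → 20 → 4 → 16 → 37 → 58  (repeats 58)
490: 490 → 97 → 130 → 10 → 1  (reaches 1)
491: 491 → 98 → 145 → 42 → 20 → 4 → 16 → 37 → 58 → 89 → 145  (repeats 145)
492: 492 → 101 → 2 → 4 → 16 → 37 → 58 → 89 → 145 → 42 → 20 → 4  (repeats 4)
493: 493 → 106 → 37 → 58 → 89 → 145 → 42 → 20 → 4 → 16 → 37  (repeats 37)
494: 494 → 113 → 11 → 2 → 4 → 16 → 37 → 58 → 89 → 145 → 42 → 20 → 4  (repeats 4)
happy: 490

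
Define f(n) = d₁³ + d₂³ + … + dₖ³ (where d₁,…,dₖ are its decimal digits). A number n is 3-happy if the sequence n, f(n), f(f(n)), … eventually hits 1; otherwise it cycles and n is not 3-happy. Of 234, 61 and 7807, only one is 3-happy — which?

7807

234: 234 → 99 → 1458 → 702 → 351 → 153 → 153  — repeats 153 (not 3-happy)
61: 61 → 217 → 352 → 160 → 217  — repeats 217 (not 3-happy)
7807: 7807 → 1198 → 1243 → 100 → 1  — reaches 1 (3-happy)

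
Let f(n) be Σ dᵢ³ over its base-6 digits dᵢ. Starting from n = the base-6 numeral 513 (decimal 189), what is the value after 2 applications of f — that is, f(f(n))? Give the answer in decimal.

92

189 = (5,1,3)_6 → 5³ + 1³ + 3³ = 153
153 = (4,1,3)_6 → 4³ + 1³ + 3³ = 92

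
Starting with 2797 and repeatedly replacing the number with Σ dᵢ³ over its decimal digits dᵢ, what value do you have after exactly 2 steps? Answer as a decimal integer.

100

2797 → 2³ + 7³ + 9³ + 7³ = 1423
1423 → 1³ + 4³ + 2³ + 3³ = 100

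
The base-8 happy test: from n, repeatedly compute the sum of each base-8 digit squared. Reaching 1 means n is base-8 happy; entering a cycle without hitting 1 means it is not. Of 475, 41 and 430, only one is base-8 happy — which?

430

475: 475 → 67 → 10 → 5 → 25 → 10  — repeats 10 (not base-8 happy)
41: 41 → 26 → 13 → 26  — repeats 26 (not base-8 happy)
430: 430 → 97 → 18 → 8 → 1  — reaches 1 (base-8 happy)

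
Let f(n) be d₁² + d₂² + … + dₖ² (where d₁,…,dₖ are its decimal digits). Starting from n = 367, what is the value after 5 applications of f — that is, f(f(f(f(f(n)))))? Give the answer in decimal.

367 → 3² + 6² + 7² = 94
94 → 9² + 4² = 97
97 → 9² + 7² = 130
130 → 1² + 3² + 0² = 10
10 → 1² + 0² = 1

1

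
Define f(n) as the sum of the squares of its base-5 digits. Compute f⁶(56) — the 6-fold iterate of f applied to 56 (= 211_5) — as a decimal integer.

56 = (2,1,1)_5 → 2² + 1² + 1² = 4 + 1 + 1 = 6
6 = (1,1)_5 → 1² + 1² = 1 + 1 = 2
2 = (2)_5 → 2² = 4
4 = (4)_5 → 4² = 16
16 = (3,1)_5 → 3² + 1² = 9 + 1 = 10
10 = (2,0)_5 → 2² + 0² = 4 + 0 = 4

4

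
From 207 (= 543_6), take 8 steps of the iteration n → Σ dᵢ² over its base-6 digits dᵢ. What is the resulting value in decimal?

20

207 = (5,4,3)_6 → 50
50 = (1,2,2)_6 → 9
9 = (1,3)_6 → 10
10 = (1,4)_6 → 17
17 = (2,5)_6 → 29
29 = (4,5)_6 → 41
41 = (1,0,5)_6 → 26
26 = (4,2)_6 → 20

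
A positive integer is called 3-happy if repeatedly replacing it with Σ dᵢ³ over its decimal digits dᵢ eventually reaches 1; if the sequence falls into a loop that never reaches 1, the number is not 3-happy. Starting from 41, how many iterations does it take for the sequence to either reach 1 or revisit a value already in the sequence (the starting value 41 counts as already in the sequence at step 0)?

41 → 4³ + 1³ = 64 + 1 = 65
65 → 6³ + 5³ = 216 + 125 = 341
341 → 3³ + 4³ + 1³ = 27 + 64 + 1 = 92
92 → 9³ + 2³ = 729 + 8 = 737
737 → 7³ + 3³ + 7³ = 343 + 27 + 343 = 713
713 → 7³ + 1³ + 3³ = 343 + 1 + 27 = 371
371 → 3³ + 7³ + 1³ = 27 + 343 + 1 = 371  — 371 repeats.
That took 7 steps.

7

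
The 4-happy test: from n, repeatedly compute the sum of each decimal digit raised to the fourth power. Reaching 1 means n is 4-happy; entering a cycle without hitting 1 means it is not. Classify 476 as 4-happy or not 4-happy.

476 → 4⁴ + 7⁴ + 6⁴ = 3953
3953 → 3⁴ + 9⁴ + 5⁴ + 3⁴ = 7348
7348 → 7⁴ + 3⁴ + 4⁴ + 8⁴ = 6834
6834 → 6⁴ + 8⁴ + 3⁴ + 4⁴ = 5729
5729 → 5⁴ + 7⁴ + 2⁴ + 9⁴ = 9603
9603 → 9⁴ + 6⁴ + 0⁴ + 3⁴ = 7938
7938 → 7⁴ + 9⁴ + 3⁴ + 8⁴ = 13139
13139 → 1⁴ + 3⁴ + 1⁴ + 3⁴ + 9⁴ = 6725
6725 → 6⁴ + 7⁴ + 2⁴ + 5⁴ = 4338
4338 → 4⁴ + 3⁴ + 3⁴ + 8⁴ = 4514
4514 → 4⁴ + 5⁴ + 1⁴ + 4⁴ = 1138
1138 → 1⁴ + 1⁴ + 3⁴ + 8⁴ = 4179
4179 → 4⁴ + 1⁴ + 7⁴ + 9⁴ = 9219
9219 → 9⁴ + 2⁴ + 1⁴ + 9⁴ = 13139  — 13139 already seen; the sequence cycles without reaching 1.

not 4-happy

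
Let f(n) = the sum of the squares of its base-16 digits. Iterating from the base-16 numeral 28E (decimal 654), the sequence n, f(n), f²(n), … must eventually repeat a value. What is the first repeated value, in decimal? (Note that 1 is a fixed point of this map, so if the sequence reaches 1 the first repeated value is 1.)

1

654 = (2,8,14)_16 → 2² + 8² + 14² = 4 + 64 + 196 = 264
264 = (1,0,8)_16 → 1² + 0² + 8² = 1 + 0 + 64 = 65
65 = (4,1)_16 → 4² + 1² = 16 + 1 = 17
17 = (1,1)_16 → 1² + 1² = 1 + 1 = 2
2 = (2)_16 → 2² = 4
4 = (4)_16 → 4² = 16
16 = (1,0)_16 → 1² + 0² = 1 + 0 = 1  — reached the fixed point 1.
1 → 1, so 1 is the first repeated value.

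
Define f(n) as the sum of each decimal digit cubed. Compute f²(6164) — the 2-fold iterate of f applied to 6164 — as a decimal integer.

1136

6164 → 6³ + 1³ + 6³ + 4³ = 216 + 1 + 216 + 64 = 497
497 → 4³ + 9³ + 7³ = 64 + 729 + 343 = 1136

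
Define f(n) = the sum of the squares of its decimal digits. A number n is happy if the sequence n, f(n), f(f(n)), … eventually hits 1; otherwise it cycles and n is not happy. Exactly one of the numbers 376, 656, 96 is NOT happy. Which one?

96

376: 376 → 94 → 97 → 130 → 10 → 1  — reaches 1 (happy)
656: 656 → 97 → 130 → 10 → 1  — reaches 1 (happy)
96: 96 → 117 → 51 → 26 → 40 → 16 → 37 → 58 → 89 → 145 → 42 → 20 → 4 → 16  — repeats 16 (not happy)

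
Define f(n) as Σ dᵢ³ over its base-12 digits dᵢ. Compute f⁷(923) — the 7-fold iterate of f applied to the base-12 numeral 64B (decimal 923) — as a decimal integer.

736

923 = (6,4,11)_12 → 6³ + 4³ + 11³ = 1611
1611 = (11,2,3)_12 → 11³ + 2³ + 3³ = 1366
1366 = (9,5,10)_12 → 9³ + 5³ + 10³ = 1854
1854 = (1,0,10,6)_12 → 1³ + 0³ + 10³ + 6³ = 1217
1217 = (8,5,5)_12 → 8³ + 5³ + 5³ = 762
762 = (5,3,6)_12 → 5³ + 3³ + 6³ = 368
368 = (2,6,8)_12 → 2³ + 6³ + 8³ = 736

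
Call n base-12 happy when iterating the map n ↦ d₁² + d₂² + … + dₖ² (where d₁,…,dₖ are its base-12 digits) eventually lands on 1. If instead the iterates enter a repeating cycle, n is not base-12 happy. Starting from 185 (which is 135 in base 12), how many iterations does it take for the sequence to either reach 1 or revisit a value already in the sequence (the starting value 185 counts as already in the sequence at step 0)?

185 = (1,3,5)_12 → 1² + 3² + 5² = 35
35 = (2,11)_12 → 2² + 11² = 125
125 = (10,5)_12 → 10² + 5² = 125  — 125 repeats.
That took 3 steps.

3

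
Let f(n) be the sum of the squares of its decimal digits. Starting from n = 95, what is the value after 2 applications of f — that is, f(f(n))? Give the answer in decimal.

95 → 9² + 5² = 106
106 → 1² + 0² + 6² = 37

37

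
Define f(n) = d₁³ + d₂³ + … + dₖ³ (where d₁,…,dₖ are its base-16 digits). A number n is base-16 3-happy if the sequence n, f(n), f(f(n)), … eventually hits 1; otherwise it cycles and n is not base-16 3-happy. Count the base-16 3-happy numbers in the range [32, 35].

1

32: 32 → 8 → 512 → 8  — not base-16 3-happy
33: 33 → 9 → 729 → 2934 → 1890 → 567 → 378 → 1344 → 189 → 3528 → 4437 → 252 → 5103 → 6147 → 540 → 1737 → 2673 → 1344  — not base-16 3-happy
34: 34 → 16 → 1  — base-16 3-happy
35: 35 → 35  — not base-16 3-happy
base-16 3-happy: 34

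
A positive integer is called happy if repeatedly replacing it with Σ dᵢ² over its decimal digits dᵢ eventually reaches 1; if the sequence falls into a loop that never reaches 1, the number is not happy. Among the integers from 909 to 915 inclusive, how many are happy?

3

909: 909 → 162 → 41 → 17 → 50 → 25 → 29 → 85 → 89 → 145 → 42 → 20 → 4 → 16 → 37 → 58 → 89  — not happy
910: 910 → 82 → 68 → 100 → 1  — happy
911: 911 → 83 → 73 → 58 → 89 → 145 → 42 → 20 → 4 → 16 → 37 → 58  — not happy
912: 912 → 86 → 100 → 1  — happy
913: 913 → 91 → 82 → 68 → 100 → 1  — happy
914: 914 → 98 → 145 → 42 → 20 → 4 → 16 → 37 → 58 → 89 → 145  — not happy
915: 915 → 107 → 50 → 25 → 29 → 85 → 89 → 145 → 42 → 20 → 4 → 16 → 37 → 58 → 89  — not happy
happy: 910, 912, 913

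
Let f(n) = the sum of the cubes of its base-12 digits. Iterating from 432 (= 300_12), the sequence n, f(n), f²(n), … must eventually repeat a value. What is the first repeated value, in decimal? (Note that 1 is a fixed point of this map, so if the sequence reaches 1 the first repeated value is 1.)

432 = (3,0,0)_12 → 3³ + 0³ + 0³ = 27 + 0 + 0 = 27
27 = (2,3)_12 → 2³ + 3³ = 8 + 27 = 35
35 = (2,11)_12 → 2³ + 11³ = 8 + 1331 = 1339
1339 = (9,3,7)_12 → 9³ + 3³ + 7³ = 729 + 27 + 343 = 1099
1099 = (7,7,7)_12 → 7³ + 7³ + 7³ = 343 + 343 + 343 = 1029
1029 = (7,1,9)_12 → 7³ + 1³ + 9³ = 343 + 1 + 729 = 1073
1073 = (7,5,5)_12 → 7³ + 5³ + 5³ = 343 + 125 + 125 = 593
593 = (4,1,5)_12 → 4³ + 1³ + 5³ = 64 + 1 + 125 = 190
190 = (1,3,10)_12 → 1³ + 3³ + 10³ = 1 + 27 + 1000 = 1028
1028 = (7,1,8)_12 → 7³ + 1³ + 8³ = 343 + 1 + 512 = 856
856 = (5,11,4)_12 → 5³ + 11³ + 4³ = 125 + 1331 + 64 = 1520
1520 = (10,6,8)_12 → 10³ + 6³ + 8³ = 1000 + 216 + 512 = 1728
1728 = (1,0,0,0)_12 → 1³ + 0³ + 0³ + 0³ = 1 + 0 + 0 + 0 = 1  — reached the fixed point 1.
1 → 1, so 1 is the first repeated value.

1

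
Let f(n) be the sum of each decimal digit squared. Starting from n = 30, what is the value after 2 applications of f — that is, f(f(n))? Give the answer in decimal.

30 → 3² + 0² = 9 + 0 = 9
9 → 9² = 81

81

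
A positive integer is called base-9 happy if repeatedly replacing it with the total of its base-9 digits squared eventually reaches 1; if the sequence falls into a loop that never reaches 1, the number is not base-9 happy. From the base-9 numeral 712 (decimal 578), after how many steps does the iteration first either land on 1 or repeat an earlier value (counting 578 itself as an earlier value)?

5

578 = (7,1,2)_9 → 7² + 1² + 2² = 49 + 1 + 4 = 54
54 = (6,0)_9 → 6² + 0² = 36 + 0 = 36
36 = (4,0)_9 → 4² + 0² = 16 + 0 = 16
16 = (1,7)_9 → 1² + 7² = 1 + 49 = 50
50 = (5,5)_9 → 5² + 5² = 25 + 25 = 50  — 50 repeats.
That took 5 steps.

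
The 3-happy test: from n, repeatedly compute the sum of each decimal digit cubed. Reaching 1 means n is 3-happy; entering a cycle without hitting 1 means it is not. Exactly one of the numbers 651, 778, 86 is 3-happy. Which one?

651: 651 → 342 → 99 → 1458 → 702 → 351 → 153 → 153  — repeats 153 (not 3-happy)
778: 778 → 1198 → 1243 → 100 → 1  — reaches 1 (3-happy)
86: 86 → 728 → 863 → 755 → 593 → 881 → 1025 → 134 → 92 → 737 → 713 → 371 → 371  — repeats 371 (not 3-happy)

778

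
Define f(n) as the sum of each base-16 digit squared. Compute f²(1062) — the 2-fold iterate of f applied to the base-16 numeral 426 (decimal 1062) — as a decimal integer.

1062 = (4,2,6)_16 → 56
56 = (3,8)_16 → 73

73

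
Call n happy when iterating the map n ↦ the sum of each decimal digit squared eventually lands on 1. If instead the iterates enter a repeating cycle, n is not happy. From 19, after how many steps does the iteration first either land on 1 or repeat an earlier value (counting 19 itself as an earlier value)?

19 → 1² + 9² = 82
82 → 8² + 2² = 68
68 → 6² + 8² = 100
100 → 1² + 0² + 0² = 1  — reached 1.
That took 4 steps.

4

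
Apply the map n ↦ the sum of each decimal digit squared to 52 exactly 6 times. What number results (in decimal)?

20

52 → 5² + 2² = 25 + 4 = 29
29 → 2² + 9² = 4 + 81 = 85
85 → 8² + 5² = 64 + 25 = 89
89 → 8² + 9² = 64 + 81 = 145
145 → 1² + 4² + 5² = 1 + 16 + 25 = 42
42 → 4² + 2² = 16 + 4 = 20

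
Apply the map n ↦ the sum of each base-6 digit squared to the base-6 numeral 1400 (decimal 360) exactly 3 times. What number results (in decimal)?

41

360 = (1,4,0,0)_6 → 1² + 4² + 0² + 0² = 17
17 = (2,5)_6 → 2² + 5² = 29
29 = (4,5)_6 → 4² + 5² = 41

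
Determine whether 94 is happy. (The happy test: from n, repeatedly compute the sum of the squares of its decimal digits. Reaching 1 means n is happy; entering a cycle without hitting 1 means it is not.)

happy

94 → 9² + 4² = 97
97 → 9² + 7² = 130
130 → 1² + 3² + 0² = 10
10 → 1² + 0² = 1  — reached 1.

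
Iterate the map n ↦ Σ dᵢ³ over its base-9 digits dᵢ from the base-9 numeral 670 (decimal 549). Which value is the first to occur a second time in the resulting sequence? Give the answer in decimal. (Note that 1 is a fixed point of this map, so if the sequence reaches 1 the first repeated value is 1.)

1

549 = (6,7,0)_9 → 6³ + 7³ + 0³ = 559
559 = (6,8,1)_9 → 6³ + 8³ + 1³ = 729
729 = (1,0,0,0)_9 → 1³ + 0³ + 0³ + 0³ = 1  — reached the fixed point 1.
1 → 1, so 1 is the first repeated value.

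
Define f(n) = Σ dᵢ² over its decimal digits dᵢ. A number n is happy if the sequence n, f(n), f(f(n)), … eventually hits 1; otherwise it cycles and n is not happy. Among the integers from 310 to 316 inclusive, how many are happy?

2

310: 310 → 10 → 1  (reaches 1)
311: 311 → 11 → 2 → 4 → 16 → 37 → 58 → 89 → 145 → 42 → 20 → 4  (repeats 4)
312: 312 → 14 → 17 → 50 → 25 → 29 → 85 → 89 → 145 → 42 → 20 → 4 → 16 → 37 → 58 → 89  (repeats 89)
313: 313 → 19 → 82 → 68 → 100 → 1  (reaches 1)
314: 314 → 26 → 40 → 16 → 37 → 58 → 89 → 145 → 42 → 20 → 4 → 16  (repeats 16)
315: 315 → 35 → 34 → 25 → 29 → 85 → 89 → 145 → 42 → 20 → 4 → 16 → 37 → 58 → 89  (repeats 89)
316: 316 → 46 → 52 → 29 → 85 → 89 → 145 → 42 → 20 → 4 → 16 → 37 → 58 → 89  (repeats 89)
happy: 310, 313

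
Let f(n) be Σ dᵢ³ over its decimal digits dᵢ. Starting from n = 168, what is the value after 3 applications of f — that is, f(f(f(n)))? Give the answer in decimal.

513

168 → 1³ + 6³ + 8³ = 1 + 216 + 512 = 729
729 → 7³ + 2³ + 9³ = 343 + 8 + 729 = 1080
1080 → 1³ + 0³ + 8³ + 0³ = 1 + 0 + 512 + 0 = 513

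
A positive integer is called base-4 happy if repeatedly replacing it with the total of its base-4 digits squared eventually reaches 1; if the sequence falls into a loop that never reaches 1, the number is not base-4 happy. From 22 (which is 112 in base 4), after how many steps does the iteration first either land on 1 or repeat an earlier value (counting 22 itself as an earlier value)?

22 = (1,1,2)_4 → 1² + 1² + 2² = 1 + 1 + 4 = 6
6 = (1,2)_4 → 1² + 2² = 1 + 4 = 5
5 = (1,1)_4 → 1² + 1² = 1 + 1 = 2
2 = (2)_4 → 2² = 4
4 = (1,0)_4 → 1² + 0² = 1 + 0 = 1  — reached 1.
That took 5 steps.

5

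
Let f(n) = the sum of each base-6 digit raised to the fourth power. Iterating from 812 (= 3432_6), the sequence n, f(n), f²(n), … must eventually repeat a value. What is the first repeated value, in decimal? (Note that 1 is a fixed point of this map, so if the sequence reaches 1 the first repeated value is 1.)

641

812 = (3,4,3,2)_6 → 3⁴ + 4⁴ + 3⁴ + 2⁴ = 434
434 = (2,0,0,2)_6 → 2⁴ + 0⁴ + 0⁴ + 2⁴ = 32
32 = (5,2)_6 → 5⁴ + 2⁴ = 641
641 = (2,5,4,5)_6 → 2⁴ + 5⁴ + 4⁴ + 5⁴ = 1522
1522 = (1,1,0,1,4)_6 → 1⁴ + 1⁴ + 0⁴ + 1⁴ + 4⁴ = 259
259 = (1,1,1,1)_6 → 1⁴ + 1⁴ + 1⁴ + 1⁴ = 4
4 = (4)_6 → 4⁴ = 256
256 = (1,1,0,4)_6 → 1⁴ + 1⁴ + 0⁴ + 4⁴ = 258
258 = (1,1,1,0)_6 → 1⁴ + 1⁴ + 1⁴ + 0⁴ = 3
3 = (3)_6 → 3⁴ = 81
81 = (2,1,3)_6 → 2⁴ + 1⁴ + 3⁴ = 98
98 = (2,4,2)_6 → 2⁴ + 4⁴ + 2⁴ = 288
288 = (1,2,0,0)_6 → 1⁴ + 2⁴ + 0⁴ + 0⁴ = 17
17 = (2,5)_6 → 2⁴ + 5⁴ = 641  — 641 already appeared earlier.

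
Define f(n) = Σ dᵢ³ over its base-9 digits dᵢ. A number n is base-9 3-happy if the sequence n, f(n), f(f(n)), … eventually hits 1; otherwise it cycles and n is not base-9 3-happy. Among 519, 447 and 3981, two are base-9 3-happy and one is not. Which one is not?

519: 519 → 459 → 341 → 577 → 345 → 99 → 9 → 1  — reaches 1 (base-9 3-happy)
447: 447 → 405 → 125 → 577 → 345 → 99 → 9 → 1  — reaches 1 (base-9 3-happy)
3981: 3981 → 217 → 225 → 351 → 91 → 3 → 27 → 27  — repeats 27 (not base-9 3-happy)

3981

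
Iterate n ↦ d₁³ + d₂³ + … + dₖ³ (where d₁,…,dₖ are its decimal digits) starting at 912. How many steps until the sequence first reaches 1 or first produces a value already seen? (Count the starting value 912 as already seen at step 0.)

912 → 9³ + 1³ + 2³ = 729 + 1 + 8 = 738
738 → 7³ + 3³ + 8³ = 343 + 27 + 512 = 882
882 → 8³ + 8³ + 2³ = 512 + 512 + 8 = 1032
1032 → 1³ + 0³ + 3³ + 2³ = 1 + 0 + 27 + 8 = 36
36 → 3³ + 6³ = 27 + 216 = 243
243 → 2³ + 4³ + 3³ = 8 + 64 + 27 = 99
99 → 9³ + 9³ = 729 + 729 = 1458
1458 → 1³ + 4³ + 5³ + 8³ = 1 + 64 + 125 + 512 = 702
702 → 7³ + 0³ + 2³ = 343 + 0 + 8 = 351
351 → 3³ + 5³ + 1³ = 27 + 125 + 1 = 153
153 → 1³ + 5³ + 3³ = 1 + 125 + 27 = 153  — 153 repeats.
That took 11 steps.

11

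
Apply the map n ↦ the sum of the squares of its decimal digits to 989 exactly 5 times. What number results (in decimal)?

989 → 9² + 8² + 9² = 226
226 → 2² + 2² + 6² = 44
44 → 4² + 4² = 32
32 → 3² + 2² = 13
13 → 1² + 3² = 10

10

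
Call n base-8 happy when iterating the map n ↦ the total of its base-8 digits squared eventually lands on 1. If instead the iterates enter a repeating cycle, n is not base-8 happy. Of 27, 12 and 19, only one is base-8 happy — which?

27: 27 → 18 → 8 → 1  — reaches 1 (base-8 happy)
12: 12 → 17 → 5 → 25 → 10 → 5  — repeats 5 (not base-8 happy)
19: 19 → 13 → 26 → 13  — repeats 13 (not base-8 happy)

27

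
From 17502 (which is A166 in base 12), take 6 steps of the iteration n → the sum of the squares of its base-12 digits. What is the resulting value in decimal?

25

17502 = (10,1,6,6)_12 → 10² + 1² + 6² + 6² = 173
173 = (1,2,5)_12 → 1² + 2² + 5² = 30
30 = (2,6)_12 → 2² + 6² = 40
40 = (3,4)_12 → 3² + 4² = 25
25 = (2,1)_12 → 2² + 1² = 5
5 = (5)_12 → 5² = 25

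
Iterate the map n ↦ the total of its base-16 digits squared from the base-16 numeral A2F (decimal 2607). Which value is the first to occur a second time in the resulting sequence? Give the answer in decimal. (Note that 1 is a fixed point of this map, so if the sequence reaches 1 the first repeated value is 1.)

2607 = (10,2,15)_16 → 10² + 2² + 15² = 100 + 4 + 225 = 329
329 = (1,4,9)_16 → 1² + 4² + 9² = 1 + 16 + 81 = 98
98 = (6,2)_16 → 6² + 2² = 36 + 4 = 40
40 = (2,8)_16 → 2² + 8² = 4 + 64 = 68
68 = (4,4)_16 → 4² + 4² = 16 + 16 = 32
32 = (2,0)_16 → 2² + 0² = 4 + 0 = 4
4 = (4)_16 → 4² = 16
16 = (1,0)_16 → 1² + 0² = 1 + 0 = 1  — reached the fixed point 1.
1 → 1, so 1 is the first repeated value.

1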